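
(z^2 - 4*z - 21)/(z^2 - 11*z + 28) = (z + 3)/(z - 4)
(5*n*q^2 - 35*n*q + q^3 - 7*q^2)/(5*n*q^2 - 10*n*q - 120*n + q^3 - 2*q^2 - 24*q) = q*(q - 7)/(q^2 - 2*q - 24)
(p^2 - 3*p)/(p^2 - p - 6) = p/(p + 2)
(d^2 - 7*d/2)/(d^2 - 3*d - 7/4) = 2*d/(2*d + 1)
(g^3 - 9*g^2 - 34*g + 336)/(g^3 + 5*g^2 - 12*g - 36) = (g^2 - 15*g + 56)/(g^2 - g - 6)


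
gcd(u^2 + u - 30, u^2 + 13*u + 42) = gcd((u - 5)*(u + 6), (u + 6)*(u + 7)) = u + 6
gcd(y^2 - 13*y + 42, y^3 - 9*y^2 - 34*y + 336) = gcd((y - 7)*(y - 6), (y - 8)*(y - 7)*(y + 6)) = y - 7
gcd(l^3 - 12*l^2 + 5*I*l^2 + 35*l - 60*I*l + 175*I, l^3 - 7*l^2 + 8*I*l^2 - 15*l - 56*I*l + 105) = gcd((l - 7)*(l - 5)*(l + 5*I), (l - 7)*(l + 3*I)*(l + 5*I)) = l^2 + l*(-7 + 5*I) - 35*I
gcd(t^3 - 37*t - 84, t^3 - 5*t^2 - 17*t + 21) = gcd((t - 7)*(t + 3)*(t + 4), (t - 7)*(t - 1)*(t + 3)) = t^2 - 4*t - 21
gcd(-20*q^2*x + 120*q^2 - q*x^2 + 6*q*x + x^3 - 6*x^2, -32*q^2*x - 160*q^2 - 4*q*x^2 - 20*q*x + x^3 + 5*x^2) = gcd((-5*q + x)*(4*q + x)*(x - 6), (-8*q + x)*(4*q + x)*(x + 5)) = 4*q + x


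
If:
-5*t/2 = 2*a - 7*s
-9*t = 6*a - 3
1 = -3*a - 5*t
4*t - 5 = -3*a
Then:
No Solution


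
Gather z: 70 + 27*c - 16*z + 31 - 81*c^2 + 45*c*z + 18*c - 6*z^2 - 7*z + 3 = -81*c^2 + 45*c - 6*z^2 + z*(45*c - 23) + 104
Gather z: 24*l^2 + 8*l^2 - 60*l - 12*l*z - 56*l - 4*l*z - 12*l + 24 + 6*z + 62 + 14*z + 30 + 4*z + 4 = 32*l^2 - 128*l + z*(24 - 16*l) + 120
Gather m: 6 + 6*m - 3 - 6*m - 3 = 0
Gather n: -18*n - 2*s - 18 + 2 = -18*n - 2*s - 16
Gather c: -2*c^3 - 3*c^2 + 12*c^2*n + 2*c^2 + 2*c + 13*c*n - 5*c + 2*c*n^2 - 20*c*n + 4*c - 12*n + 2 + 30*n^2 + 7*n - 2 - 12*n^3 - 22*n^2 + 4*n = -2*c^3 + c^2*(12*n - 1) + c*(2*n^2 - 7*n + 1) - 12*n^3 + 8*n^2 - n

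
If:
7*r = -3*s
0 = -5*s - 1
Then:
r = 3/35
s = -1/5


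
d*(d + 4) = d^2 + 4*d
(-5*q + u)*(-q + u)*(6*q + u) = 30*q^3 - 31*q^2*u + u^3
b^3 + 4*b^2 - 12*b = b*(b - 2)*(b + 6)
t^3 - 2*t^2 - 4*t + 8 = (t - 2)^2*(t + 2)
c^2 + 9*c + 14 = (c + 2)*(c + 7)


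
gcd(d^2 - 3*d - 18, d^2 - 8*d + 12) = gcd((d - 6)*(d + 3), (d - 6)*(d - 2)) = d - 6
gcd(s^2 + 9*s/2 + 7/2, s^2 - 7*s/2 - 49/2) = s + 7/2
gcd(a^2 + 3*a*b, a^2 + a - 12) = 1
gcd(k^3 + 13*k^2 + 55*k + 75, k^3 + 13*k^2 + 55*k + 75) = k^3 + 13*k^2 + 55*k + 75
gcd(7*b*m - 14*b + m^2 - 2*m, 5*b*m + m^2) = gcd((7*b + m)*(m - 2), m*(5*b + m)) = 1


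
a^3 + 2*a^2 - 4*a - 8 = (a - 2)*(a + 2)^2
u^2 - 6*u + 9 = (u - 3)^2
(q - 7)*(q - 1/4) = q^2 - 29*q/4 + 7/4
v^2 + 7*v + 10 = (v + 2)*(v + 5)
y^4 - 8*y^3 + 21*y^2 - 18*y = y*(y - 3)^2*(y - 2)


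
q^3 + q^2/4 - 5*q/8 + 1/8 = (q - 1/2)*(q - 1/4)*(q + 1)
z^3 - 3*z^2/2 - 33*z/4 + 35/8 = (z - 7/2)*(z - 1/2)*(z + 5/2)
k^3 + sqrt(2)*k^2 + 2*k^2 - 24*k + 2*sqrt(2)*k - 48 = (k + 2)*(k - 3*sqrt(2))*(k + 4*sqrt(2))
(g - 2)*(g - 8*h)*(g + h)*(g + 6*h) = g^4 - g^3*h - 2*g^3 - 50*g^2*h^2 + 2*g^2*h - 48*g*h^3 + 100*g*h^2 + 96*h^3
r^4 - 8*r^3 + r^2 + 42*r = r*(r - 7)*(r - 3)*(r + 2)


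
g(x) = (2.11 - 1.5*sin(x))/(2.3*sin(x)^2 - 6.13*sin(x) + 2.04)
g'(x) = (2.11 - 1.5*sin(x))*(-4.6*sin(x)*cos(x) + 6.13*cos(x))/(2.3*sin(x)^2 - 6.13*sin(x) + 2.04)^2 - 1.5*cos(x)/(2.3*sin(x)^2 - 6.13*sin(x) + 2.04) = (3.45*sin(x)^2 - 9.706*sin(x) + 9.8743)*cos(x)/(5.29*sin(x)^4 - 28.198*sin(x)^3 + 46.9609*sin(x)^2 - 25.0104*sin(x) + 4.1616)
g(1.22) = -0.42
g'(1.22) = 0.46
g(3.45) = 0.62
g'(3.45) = -0.74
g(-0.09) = 0.86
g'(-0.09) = 1.58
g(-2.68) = 0.53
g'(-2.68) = -0.49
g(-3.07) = 0.89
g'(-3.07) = -1.70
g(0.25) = 2.62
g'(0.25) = 16.88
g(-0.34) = 0.60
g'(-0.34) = 0.68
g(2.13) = -0.56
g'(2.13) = -0.97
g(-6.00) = 3.34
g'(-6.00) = 27.79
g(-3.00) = 0.79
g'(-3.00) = -1.29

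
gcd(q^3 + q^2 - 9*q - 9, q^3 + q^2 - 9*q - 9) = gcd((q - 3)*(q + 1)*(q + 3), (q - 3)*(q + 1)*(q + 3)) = q^3 + q^2 - 9*q - 9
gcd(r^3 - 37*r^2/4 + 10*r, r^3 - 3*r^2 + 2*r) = r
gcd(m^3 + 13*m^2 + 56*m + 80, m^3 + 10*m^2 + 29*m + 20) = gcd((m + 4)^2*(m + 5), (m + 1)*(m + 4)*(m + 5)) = m^2 + 9*m + 20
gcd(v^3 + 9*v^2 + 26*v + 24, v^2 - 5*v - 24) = v + 3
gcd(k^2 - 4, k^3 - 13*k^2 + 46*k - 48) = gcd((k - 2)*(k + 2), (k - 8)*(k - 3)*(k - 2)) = k - 2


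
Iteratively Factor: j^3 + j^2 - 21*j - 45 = (j + 3)*(j^2 - 2*j - 15) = (j + 3)^2*(j - 5)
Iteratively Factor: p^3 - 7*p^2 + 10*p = (p - 5)*(p^2 - 2*p) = p*(p - 5)*(p - 2)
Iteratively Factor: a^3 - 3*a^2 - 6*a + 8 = (a + 2)*(a^2 - 5*a + 4) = (a - 1)*(a + 2)*(a - 4)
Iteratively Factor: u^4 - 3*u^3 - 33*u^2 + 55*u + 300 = (u + 4)*(u^3 - 7*u^2 - 5*u + 75) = (u - 5)*(u + 4)*(u^2 - 2*u - 15) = (u - 5)*(u + 3)*(u + 4)*(u - 5)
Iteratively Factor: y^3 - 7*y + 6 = (y - 1)*(y^2 + y - 6) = (y - 2)*(y - 1)*(y + 3)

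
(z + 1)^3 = z^3 + 3*z^2 + 3*z + 1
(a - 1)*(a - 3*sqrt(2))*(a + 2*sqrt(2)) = a^3 - sqrt(2)*a^2 - a^2 - 12*a + sqrt(2)*a + 12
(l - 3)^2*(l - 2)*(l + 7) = l^4 - l^3 - 35*l^2 + 129*l - 126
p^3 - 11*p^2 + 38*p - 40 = (p - 5)*(p - 4)*(p - 2)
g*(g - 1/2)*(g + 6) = g^3 + 11*g^2/2 - 3*g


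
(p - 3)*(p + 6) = p^2 + 3*p - 18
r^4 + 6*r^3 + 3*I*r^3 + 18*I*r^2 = r^2*(r + 6)*(r + 3*I)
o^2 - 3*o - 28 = (o - 7)*(o + 4)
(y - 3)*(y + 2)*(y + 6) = y^3 + 5*y^2 - 12*y - 36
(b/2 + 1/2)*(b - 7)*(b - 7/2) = b^3/2 - 19*b^2/4 + 7*b + 49/4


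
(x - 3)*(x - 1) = x^2 - 4*x + 3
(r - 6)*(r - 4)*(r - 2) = r^3 - 12*r^2 + 44*r - 48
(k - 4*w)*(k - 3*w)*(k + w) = k^3 - 6*k^2*w + 5*k*w^2 + 12*w^3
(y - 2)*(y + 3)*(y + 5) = y^3 + 6*y^2 - y - 30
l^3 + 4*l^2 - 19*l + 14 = (l - 2)*(l - 1)*(l + 7)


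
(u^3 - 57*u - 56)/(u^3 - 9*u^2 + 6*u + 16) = (u + 7)/(u - 2)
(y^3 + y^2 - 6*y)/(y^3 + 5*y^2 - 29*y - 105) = y*(y - 2)/(y^2 + 2*y - 35)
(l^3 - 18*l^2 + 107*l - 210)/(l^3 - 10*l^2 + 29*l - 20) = (l^2 - 13*l + 42)/(l^2 - 5*l + 4)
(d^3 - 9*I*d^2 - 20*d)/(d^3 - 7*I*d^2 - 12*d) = (d - 5*I)/(d - 3*I)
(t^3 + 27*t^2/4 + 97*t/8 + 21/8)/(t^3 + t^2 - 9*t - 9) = (8*t^2 + 30*t + 7)/(8*(t^2 - 2*t - 3))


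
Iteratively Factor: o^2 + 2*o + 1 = (o + 1)*(o + 1)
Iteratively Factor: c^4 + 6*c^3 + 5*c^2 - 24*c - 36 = (c + 3)*(c^3 + 3*c^2 - 4*c - 12) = (c - 2)*(c + 3)*(c^2 + 5*c + 6) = (c - 2)*(c + 2)*(c + 3)*(c + 3)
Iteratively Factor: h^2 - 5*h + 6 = (h - 2)*(h - 3)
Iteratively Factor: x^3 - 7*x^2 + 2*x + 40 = (x + 2)*(x^2 - 9*x + 20) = (x - 4)*(x + 2)*(x - 5)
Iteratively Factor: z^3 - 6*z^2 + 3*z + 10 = (z + 1)*(z^2 - 7*z + 10) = (z - 2)*(z + 1)*(z - 5)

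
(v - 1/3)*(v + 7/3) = v^2 + 2*v - 7/9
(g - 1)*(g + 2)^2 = g^3 + 3*g^2 - 4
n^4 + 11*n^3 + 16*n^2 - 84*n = n*(n - 2)*(n + 6)*(n + 7)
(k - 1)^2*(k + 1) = k^3 - k^2 - k + 1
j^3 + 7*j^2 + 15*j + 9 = (j + 1)*(j + 3)^2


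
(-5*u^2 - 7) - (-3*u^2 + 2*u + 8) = -2*u^2 - 2*u - 15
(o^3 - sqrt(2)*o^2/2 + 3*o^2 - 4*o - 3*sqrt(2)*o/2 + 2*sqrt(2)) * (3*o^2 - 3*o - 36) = 3*o^5 - 3*sqrt(2)*o^4/2 + 6*o^4 - 57*o^3 - 3*sqrt(2)*o^3 - 96*o^2 + 57*sqrt(2)*o^2/2 + 48*sqrt(2)*o + 144*o - 72*sqrt(2)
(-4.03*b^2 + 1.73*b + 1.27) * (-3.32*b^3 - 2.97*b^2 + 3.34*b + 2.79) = 13.3796*b^5 + 6.2255*b^4 - 22.8147*b^3 - 9.2374*b^2 + 9.0685*b + 3.5433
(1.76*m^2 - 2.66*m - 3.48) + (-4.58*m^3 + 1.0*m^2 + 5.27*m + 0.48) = -4.58*m^3 + 2.76*m^2 + 2.61*m - 3.0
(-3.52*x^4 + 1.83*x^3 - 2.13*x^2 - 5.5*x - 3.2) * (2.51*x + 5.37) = -8.8352*x^5 - 14.3091*x^4 + 4.4808*x^3 - 25.2431*x^2 - 37.567*x - 17.184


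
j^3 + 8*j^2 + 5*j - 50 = (j - 2)*(j + 5)^2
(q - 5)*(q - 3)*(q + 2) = q^3 - 6*q^2 - q + 30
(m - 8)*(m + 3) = m^2 - 5*m - 24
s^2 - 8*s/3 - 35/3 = (s - 5)*(s + 7/3)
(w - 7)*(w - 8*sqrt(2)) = w^2 - 8*sqrt(2)*w - 7*w + 56*sqrt(2)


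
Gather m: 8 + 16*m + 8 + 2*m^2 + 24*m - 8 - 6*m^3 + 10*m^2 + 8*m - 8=-6*m^3 + 12*m^2 + 48*m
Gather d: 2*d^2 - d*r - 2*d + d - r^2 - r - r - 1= 2*d^2 + d*(-r - 1) - r^2 - 2*r - 1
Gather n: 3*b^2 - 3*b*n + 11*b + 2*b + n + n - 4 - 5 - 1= 3*b^2 + 13*b + n*(2 - 3*b) - 10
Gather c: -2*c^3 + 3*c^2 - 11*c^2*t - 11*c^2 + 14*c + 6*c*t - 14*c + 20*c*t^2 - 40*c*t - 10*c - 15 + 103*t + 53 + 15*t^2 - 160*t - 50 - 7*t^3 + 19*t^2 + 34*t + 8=-2*c^3 + c^2*(-11*t - 8) + c*(20*t^2 - 34*t - 10) - 7*t^3 + 34*t^2 - 23*t - 4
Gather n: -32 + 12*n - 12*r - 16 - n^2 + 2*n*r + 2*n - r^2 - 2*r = -n^2 + n*(2*r + 14) - r^2 - 14*r - 48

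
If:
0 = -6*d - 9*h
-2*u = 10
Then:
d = -3*h/2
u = -5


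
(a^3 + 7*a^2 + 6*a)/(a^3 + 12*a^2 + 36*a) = (a + 1)/(a + 6)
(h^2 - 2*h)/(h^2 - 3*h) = (h - 2)/(h - 3)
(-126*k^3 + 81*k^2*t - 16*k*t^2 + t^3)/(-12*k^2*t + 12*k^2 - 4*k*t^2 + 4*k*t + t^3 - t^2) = (21*k^2 - 10*k*t + t^2)/(2*k*t - 2*k + t^2 - t)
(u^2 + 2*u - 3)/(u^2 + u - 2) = (u + 3)/(u + 2)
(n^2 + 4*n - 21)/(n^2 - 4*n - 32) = (-n^2 - 4*n + 21)/(-n^2 + 4*n + 32)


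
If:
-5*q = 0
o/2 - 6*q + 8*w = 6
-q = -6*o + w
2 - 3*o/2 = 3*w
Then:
No Solution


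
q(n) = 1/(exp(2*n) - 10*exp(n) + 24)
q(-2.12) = 0.04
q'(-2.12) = 0.00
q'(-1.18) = 0.01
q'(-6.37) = 0.00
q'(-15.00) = 0.00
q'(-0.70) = 0.01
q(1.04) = 0.27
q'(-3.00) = 0.00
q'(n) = (-2*exp(2*n) + 10*exp(n))/(exp(2*n) - 10*exp(n) + 24)^2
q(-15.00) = 0.04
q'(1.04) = 0.89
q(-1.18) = 0.05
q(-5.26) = 0.04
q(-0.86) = 0.05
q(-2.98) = 0.04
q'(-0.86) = 0.01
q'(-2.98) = 0.00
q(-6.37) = 0.04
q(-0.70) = 0.05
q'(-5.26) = 0.00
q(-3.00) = 0.04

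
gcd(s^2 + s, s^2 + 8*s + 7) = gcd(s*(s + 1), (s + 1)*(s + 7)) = s + 1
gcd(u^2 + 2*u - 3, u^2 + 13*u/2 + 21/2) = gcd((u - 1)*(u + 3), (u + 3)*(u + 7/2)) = u + 3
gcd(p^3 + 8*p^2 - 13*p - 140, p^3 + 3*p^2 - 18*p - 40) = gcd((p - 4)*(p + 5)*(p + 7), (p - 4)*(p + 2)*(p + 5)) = p^2 + p - 20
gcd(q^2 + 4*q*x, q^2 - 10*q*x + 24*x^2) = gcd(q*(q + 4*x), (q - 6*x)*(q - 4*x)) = 1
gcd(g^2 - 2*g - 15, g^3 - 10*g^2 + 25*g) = g - 5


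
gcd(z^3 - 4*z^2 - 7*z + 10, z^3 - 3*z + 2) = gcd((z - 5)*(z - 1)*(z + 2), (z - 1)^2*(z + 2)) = z^2 + z - 2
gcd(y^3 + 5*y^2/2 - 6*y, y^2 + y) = y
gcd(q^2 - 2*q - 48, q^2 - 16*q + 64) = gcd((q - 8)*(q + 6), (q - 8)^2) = q - 8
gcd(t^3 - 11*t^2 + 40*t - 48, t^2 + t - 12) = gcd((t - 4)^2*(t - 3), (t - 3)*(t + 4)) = t - 3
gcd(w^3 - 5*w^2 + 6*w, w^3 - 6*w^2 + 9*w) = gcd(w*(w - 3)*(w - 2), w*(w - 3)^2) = w^2 - 3*w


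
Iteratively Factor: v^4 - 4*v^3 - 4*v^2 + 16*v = (v)*(v^3 - 4*v^2 - 4*v + 16) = v*(v - 2)*(v^2 - 2*v - 8) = v*(v - 4)*(v - 2)*(v + 2)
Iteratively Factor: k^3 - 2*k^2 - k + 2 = (k + 1)*(k^2 - 3*k + 2) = (k - 1)*(k + 1)*(k - 2)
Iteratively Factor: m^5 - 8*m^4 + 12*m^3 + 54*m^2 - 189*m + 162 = (m - 3)*(m^4 - 5*m^3 - 3*m^2 + 45*m - 54) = (m - 3)*(m - 2)*(m^3 - 3*m^2 - 9*m + 27) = (m - 3)^2*(m - 2)*(m^2 - 9) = (m - 3)^3*(m - 2)*(m + 3)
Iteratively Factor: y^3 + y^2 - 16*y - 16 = (y + 4)*(y^2 - 3*y - 4) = (y + 1)*(y + 4)*(y - 4)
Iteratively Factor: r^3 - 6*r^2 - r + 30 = (r - 5)*(r^2 - r - 6) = (r - 5)*(r + 2)*(r - 3)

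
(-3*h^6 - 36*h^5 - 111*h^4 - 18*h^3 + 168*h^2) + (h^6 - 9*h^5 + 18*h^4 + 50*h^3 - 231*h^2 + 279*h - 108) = -2*h^6 - 45*h^5 - 93*h^4 + 32*h^3 - 63*h^2 + 279*h - 108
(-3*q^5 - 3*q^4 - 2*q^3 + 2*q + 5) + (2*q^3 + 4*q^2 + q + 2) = -3*q^5 - 3*q^4 + 4*q^2 + 3*q + 7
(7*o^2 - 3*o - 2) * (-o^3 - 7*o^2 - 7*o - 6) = -7*o^5 - 46*o^4 - 26*o^3 - 7*o^2 + 32*o + 12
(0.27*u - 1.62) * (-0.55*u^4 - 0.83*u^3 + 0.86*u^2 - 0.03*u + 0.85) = -0.1485*u^5 + 0.6669*u^4 + 1.5768*u^3 - 1.4013*u^2 + 0.2781*u - 1.377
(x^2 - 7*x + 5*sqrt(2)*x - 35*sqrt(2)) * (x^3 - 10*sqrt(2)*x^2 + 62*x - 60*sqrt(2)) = x^5 - 5*sqrt(2)*x^4 - 7*x^4 - 38*x^3 + 35*sqrt(2)*x^3 + 266*x^2 + 250*sqrt(2)*x^2 - 1750*sqrt(2)*x - 600*x + 4200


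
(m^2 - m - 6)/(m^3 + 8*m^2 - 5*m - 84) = (m + 2)/(m^2 + 11*m + 28)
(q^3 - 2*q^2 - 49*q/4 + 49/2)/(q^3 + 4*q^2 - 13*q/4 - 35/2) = (2*q - 7)/(2*q + 5)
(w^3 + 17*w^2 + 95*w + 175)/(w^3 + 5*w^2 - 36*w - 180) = (w^2 + 12*w + 35)/(w^2 - 36)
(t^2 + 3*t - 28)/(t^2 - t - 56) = (t - 4)/(t - 8)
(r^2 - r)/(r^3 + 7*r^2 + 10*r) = (r - 1)/(r^2 + 7*r + 10)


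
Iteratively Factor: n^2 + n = (n)*(n + 1)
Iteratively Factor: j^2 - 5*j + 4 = (j - 1)*(j - 4)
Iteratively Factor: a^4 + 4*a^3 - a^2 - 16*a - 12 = (a - 2)*(a^3 + 6*a^2 + 11*a + 6) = (a - 2)*(a + 3)*(a^2 + 3*a + 2) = (a - 2)*(a + 2)*(a + 3)*(a + 1)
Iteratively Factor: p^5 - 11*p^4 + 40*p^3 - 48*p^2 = (p - 4)*(p^4 - 7*p^3 + 12*p^2) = p*(p - 4)*(p^3 - 7*p^2 + 12*p) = p*(p - 4)^2*(p^2 - 3*p) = p^2*(p - 4)^2*(p - 3)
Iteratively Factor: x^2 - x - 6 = (x - 3)*(x + 2)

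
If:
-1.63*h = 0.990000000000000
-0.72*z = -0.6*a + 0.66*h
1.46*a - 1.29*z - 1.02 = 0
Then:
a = 4.51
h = -0.61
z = 4.32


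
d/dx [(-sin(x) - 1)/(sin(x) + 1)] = 0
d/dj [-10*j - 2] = -10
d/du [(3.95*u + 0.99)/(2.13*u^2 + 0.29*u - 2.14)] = (8.4135*u^2 + 1.1455*u - (3.95*u + 0.99)*(4.26*u + 0.29) - 8.453)/(2.13*u^2 + 0.29*u - 2.14)^2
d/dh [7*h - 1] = 7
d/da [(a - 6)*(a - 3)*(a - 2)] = 3*a^2 - 22*a + 36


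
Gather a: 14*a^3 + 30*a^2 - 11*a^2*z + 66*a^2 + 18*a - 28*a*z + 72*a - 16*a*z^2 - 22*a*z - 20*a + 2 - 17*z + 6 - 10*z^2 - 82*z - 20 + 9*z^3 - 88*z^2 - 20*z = 14*a^3 + a^2*(96 - 11*z) + a*(-16*z^2 - 50*z + 70) + 9*z^3 - 98*z^2 - 119*z - 12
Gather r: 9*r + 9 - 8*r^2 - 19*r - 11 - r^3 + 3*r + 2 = -r^3 - 8*r^2 - 7*r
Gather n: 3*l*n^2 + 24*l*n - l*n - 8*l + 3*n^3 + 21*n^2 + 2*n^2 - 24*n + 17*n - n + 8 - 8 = -8*l + 3*n^3 + n^2*(3*l + 23) + n*(23*l - 8)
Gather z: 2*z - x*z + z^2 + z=z^2 + z*(3 - x)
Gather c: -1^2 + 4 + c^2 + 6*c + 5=c^2 + 6*c + 8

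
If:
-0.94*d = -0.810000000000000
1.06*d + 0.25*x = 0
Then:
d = 0.86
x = -3.65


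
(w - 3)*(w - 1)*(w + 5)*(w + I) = w^4 + w^3 + I*w^3 - 17*w^2 + I*w^2 + 15*w - 17*I*w + 15*I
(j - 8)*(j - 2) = j^2 - 10*j + 16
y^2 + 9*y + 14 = (y + 2)*(y + 7)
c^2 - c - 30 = (c - 6)*(c + 5)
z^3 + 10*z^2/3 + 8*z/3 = z*(z + 4/3)*(z + 2)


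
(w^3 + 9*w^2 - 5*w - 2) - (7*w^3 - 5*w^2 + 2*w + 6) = -6*w^3 + 14*w^2 - 7*w - 8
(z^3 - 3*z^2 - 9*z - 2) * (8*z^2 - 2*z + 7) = 8*z^5 - 26*z^4 - 59*z^3 - 19*z^2 - 59*z - 14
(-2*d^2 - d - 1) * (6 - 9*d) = 18*d^3 - 3*d^2 + 3*d - 6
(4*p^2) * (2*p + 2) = 8*p^3 + 8*p^2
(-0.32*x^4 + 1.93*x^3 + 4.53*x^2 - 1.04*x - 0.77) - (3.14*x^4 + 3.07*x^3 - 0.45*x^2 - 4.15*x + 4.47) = -3.46*x^4 - 1.14*x^3 + 4.98*x^2 + 3.11*x - 5.24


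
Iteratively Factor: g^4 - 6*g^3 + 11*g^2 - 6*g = (g - 1)*(g^3 - 5*g^2 + 6*g) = g*(g - 1)*(g^2 - 5*g + 6) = g*(g - 3)*(g - 1)*(g - 2)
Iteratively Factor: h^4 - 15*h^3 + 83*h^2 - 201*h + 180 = (h - 5)*(h^3 - 10*h^2 + 33*h - 36) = (h - 5)*(h - 3)*(h^2 - 7*h + 12) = (h - 5)*(h - 4)*(h - 3)*(h - 3)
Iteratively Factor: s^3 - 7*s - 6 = (s + 1)*(s^2 - s - 6) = (s - 3)*(s + 1)*(s + 2)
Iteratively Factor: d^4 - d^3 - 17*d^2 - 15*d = (d)*(d^3 - d^2 - 17*d - 15) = d*(d + 1)*(d^2 - 2*d - 15) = d*(d - 5)*(d + 1)*(d + 3)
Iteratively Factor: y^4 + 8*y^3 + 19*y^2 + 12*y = (y + 4)*(y^3 + 4*y^2 + 3*y) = y*(y + 4)*(y^2 + 4*y + 3) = y*(y + 3)*(y + 4)*(y + 1)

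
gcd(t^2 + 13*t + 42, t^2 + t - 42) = t + 7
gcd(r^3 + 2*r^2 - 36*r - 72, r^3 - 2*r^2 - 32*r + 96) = r + 6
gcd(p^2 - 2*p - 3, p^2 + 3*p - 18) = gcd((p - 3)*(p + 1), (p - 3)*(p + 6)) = p - 3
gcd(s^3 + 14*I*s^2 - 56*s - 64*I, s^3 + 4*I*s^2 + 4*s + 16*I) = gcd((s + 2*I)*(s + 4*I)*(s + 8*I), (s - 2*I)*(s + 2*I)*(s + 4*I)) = s^2 + 6*I*s - 8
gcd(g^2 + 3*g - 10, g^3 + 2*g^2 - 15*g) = g + 5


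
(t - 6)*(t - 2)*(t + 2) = t^3 - 6*t^2 - 4*t + 24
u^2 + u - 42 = (u - 6)*(u + 7)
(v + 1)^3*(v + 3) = v^4 + 6*v^3 + 12*v^2 + 10*v + 3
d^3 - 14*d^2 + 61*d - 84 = (d - 7)*(d - 4)*(d - 3)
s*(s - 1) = s^2 - s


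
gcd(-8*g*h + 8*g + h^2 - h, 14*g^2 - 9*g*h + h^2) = 1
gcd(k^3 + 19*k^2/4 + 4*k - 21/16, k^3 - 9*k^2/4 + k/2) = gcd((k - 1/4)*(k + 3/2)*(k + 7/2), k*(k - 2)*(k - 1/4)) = k - 1/4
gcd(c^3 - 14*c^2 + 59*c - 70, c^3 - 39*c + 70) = c^2 - 7*c + 10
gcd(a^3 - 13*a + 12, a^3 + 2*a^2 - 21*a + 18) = a^2 - 4*a + 3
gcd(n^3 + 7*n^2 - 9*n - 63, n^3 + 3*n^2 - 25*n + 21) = n^2 + 4*n - 21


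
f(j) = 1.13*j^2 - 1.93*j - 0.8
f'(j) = 2.26*j - 1.93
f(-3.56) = 20.39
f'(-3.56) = -9.98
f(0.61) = -1.56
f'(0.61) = -0.55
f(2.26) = 0.61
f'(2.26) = 3.18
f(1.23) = -1.46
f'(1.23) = 0.85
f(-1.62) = 5.29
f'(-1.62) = -5.59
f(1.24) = -1.46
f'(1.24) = 0.87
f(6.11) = 29.59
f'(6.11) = 11.88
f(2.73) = 2.35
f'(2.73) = 4.24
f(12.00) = 138.76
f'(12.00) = 25.19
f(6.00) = 28.30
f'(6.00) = 11.63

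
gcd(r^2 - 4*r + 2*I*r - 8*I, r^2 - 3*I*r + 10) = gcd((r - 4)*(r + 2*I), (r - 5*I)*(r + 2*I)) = r + 2*I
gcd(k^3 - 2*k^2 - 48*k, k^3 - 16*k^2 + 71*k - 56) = k - 8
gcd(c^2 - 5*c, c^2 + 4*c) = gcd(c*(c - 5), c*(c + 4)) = c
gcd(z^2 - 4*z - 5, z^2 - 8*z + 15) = z - 5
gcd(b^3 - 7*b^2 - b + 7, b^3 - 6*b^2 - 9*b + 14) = b^2 - 8*b + 7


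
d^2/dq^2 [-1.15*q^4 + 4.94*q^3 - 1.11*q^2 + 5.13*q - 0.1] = -13.8*q^2 + 29.64*q - 2.22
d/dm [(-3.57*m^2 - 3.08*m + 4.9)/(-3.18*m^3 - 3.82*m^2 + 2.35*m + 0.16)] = (-11.3526*m^4 - 19.5888*m^3 + 26.5909*m^2 + 36.2936*m - 12.0078)/(10.1124*m^6 + 24.2952*m^5 - 0.353600000000002*m^4 - 18.9716*m^3 + 4.3001*m^2 + 0.752*m + 0.0256)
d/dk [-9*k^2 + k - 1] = 1 - 18*k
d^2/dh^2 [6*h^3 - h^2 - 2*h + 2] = 36*h - 2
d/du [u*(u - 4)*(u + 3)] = 3*u^2 - 2*u - 12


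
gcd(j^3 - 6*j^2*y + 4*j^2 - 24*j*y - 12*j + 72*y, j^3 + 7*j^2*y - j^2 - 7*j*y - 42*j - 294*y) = j + 6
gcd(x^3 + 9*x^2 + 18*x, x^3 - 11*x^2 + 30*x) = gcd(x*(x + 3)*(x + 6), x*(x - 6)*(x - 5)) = x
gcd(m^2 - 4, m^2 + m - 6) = m - 2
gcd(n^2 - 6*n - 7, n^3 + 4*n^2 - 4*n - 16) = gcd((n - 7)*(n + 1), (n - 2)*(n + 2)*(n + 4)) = 1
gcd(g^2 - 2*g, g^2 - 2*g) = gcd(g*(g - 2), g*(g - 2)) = g^2 - 2*g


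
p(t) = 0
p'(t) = 0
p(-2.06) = 0.00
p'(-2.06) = 0.00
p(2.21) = 0.00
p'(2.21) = 0.00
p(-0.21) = 0.00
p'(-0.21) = 0.00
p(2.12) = 0.00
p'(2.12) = 0.00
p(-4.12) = 0.00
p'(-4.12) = 0.00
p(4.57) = 0.00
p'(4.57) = 0.00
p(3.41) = 0.00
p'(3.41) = 0.00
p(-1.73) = 0.00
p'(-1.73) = 0.00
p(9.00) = 0.00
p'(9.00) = 0.00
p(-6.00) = 0.00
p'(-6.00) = 0.00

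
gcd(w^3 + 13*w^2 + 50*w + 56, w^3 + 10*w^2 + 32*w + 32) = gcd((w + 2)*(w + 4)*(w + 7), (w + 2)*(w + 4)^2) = w^2 + 6*w + 8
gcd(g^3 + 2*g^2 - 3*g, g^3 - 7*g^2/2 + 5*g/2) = g^2 - g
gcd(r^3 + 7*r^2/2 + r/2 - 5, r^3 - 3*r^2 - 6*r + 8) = r^2 + r - 2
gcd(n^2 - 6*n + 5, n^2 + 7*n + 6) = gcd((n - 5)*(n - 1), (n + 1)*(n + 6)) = 1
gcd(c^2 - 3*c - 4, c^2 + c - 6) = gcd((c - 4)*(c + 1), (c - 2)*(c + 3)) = 1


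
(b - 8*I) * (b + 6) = b^2 + 6*b - 8*I*b - 48*I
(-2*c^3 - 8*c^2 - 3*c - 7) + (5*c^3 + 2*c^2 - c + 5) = 3*c^3 - 6*c^2 - 4*c - 2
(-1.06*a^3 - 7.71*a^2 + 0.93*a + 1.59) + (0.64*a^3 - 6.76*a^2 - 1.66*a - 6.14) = -0.42*a^3 - 14.47*a^2 - 0.73*a - 4.55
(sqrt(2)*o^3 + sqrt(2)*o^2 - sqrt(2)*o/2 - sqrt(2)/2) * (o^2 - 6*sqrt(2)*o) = sqrt(2)*o^5 - 12*o^4 + sqrt(2)*o^4 - 12*o^3 - sqrt(2)*o^3/2 - sqrt(2)*o^2/2 + 6*o^2 + 6*o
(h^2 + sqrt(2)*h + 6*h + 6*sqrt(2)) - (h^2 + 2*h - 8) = sqrt(2)*h + 4*h + 8 + 6*sqrt(2)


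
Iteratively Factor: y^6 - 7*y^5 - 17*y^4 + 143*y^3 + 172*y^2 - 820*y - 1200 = (y - 5)*(y^5 - 2*y^4 - 27*y^3 + 8*y^2 + 212*y + 240) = (y - 5)^2*(y^4 + 3*y^3 - 12*y^2 - 52*y - 48) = (y - 5)^2*(y + 2)*(y^3 + y^2 - 14*y - 24) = (y - 5)^2*(y + 2)*(y + 3)*(y^2 - 2*y - 8) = (y - 5)^2*(y + 2)^2*(y + 3)*(y - 4)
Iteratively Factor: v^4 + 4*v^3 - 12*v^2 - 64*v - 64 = (v + 4)*(v^3 - 12*v - 16) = (v - 4)*(v + 4)*(v^2 + 4*v + 4) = (v - 4)*(v + 2)*(v + 4)*(v + 2)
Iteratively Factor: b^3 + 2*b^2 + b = (b + 1)*(b^2 + b) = b*(b + 1)*(b + 1)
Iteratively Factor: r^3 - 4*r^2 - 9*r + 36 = (r - 4)*(r^2 - 9) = (r - 4)*(r - 3)*(r + 3)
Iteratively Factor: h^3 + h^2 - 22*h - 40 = (h + 2)*(h^2 - h - 20) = (h - 5)*(h + 2)*(h + 4)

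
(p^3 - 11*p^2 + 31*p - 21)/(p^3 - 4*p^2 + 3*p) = (p - 7)/p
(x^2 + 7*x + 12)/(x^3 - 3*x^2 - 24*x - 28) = (x^2 + 7*x + 12)/(x^3 - 3*x^2 - 24*x - 28)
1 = 1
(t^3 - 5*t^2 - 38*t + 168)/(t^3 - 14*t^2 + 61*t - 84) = (t + 6)/(t - 3)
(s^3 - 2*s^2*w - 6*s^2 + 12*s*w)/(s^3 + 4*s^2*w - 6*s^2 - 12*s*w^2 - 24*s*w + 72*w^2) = s/(s + 6*w)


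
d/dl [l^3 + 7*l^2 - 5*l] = 3*l^2 + 14*l - 5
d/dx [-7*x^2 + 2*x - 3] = 2 - 14*x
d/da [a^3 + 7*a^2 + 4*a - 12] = 3*a^2 + 14*a + 4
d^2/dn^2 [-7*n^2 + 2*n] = -14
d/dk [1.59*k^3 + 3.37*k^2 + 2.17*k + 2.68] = 4.77*k^2 + 6.74*k + 2.17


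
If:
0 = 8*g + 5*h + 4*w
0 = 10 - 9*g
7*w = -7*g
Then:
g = 10/9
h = -8/9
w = -10/9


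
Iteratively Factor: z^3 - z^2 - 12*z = (z + 3)*(z^2 - 4*z) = (z - 4)*(z + 3)*(z)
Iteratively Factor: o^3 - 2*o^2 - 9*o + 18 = (o - 2)*(o^2 - 9) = (o - 2)*(o + 3)*(o - 3)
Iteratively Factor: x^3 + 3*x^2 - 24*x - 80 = (x + 4)*(x^2 - x - 20) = (x + 4)^2*(x - 5)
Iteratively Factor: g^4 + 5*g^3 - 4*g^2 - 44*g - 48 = (g + 2)*(g^3 + 3*g^2 - 10*g - 24) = (g + 2)*(g + 4)*(g^2 - g - 6) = (g - 3)*(g + 2)*(g + 4)*(g + 2)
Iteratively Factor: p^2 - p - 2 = (p - 2)*(p + 1)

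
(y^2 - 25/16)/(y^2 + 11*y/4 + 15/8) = (4*y - 5)/(2*(2*y + 3))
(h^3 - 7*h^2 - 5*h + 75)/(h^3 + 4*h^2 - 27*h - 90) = (h - 5)/(h + 6)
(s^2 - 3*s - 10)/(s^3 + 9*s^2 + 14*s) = (s - 5)/(s*(s + 7))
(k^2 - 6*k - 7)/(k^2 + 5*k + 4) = (k - 7)/(k + 4)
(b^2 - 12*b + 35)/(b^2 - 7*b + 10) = (b - 7)/(b - 2)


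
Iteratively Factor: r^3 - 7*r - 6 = (r + 1)*(r^2 - r - 6) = (r - 3)*(r + 1)*(r + 2)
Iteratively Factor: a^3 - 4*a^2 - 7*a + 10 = (a + 2)*(a^2 - 6*a + 5) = (a - 5)*(a + 2)*(a - 1)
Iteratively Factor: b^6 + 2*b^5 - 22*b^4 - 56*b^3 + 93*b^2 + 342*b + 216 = (b + 1)*(b^5 + b^4 - 23*b^3 - 33*b^2 + 126*b + 216) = (b + 1)*(b + 3)*(b^4 - 2*b^3 - 17*b^2 + 18*b + 72) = (b + 1)*(b + 2)*(b + 3)*(b^3 - 4*b^2 - 9*b + 36) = (b - 4)*(b + 1)*(b + 2)*(b + 3)*(b^2 - 9) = (b - 4)*(b - 3)*(b + 1)*(b + 2)*(b + 3)*(b + 3)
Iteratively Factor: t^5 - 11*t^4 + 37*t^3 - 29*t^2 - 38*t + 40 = (t - 4)*(t^4 - 7*t^3 + 9*t^2 + 7*t - 10) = (t - 4)*(t - 1)*(t^3 - 6*t^2 + 3*t + 10) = (t - 5)*(t - 4)*(t - 1)*(t^2 - t - 2) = (t - 5)*(t - 4)*(t - 1)*(t + 1)*(t - 2)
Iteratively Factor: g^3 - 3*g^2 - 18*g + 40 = (g - 2)*(g^2 - g - 20) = (g - 5)*(g - 2)*(g + 4)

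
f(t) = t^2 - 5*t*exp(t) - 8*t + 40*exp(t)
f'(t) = -5*t*exp(t) + 2*t + 35*exp(t) - 8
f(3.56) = 764.82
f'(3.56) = 603.93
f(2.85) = 430.48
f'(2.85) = 356.42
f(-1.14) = 25.04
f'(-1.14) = 2.74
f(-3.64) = 43.90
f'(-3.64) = -13.88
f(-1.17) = 24.96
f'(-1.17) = 2.34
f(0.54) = 59.98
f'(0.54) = 48.51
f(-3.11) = 37.03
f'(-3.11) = -11.97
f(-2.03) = 26.95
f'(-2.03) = -6.13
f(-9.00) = 153.01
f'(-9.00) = -25.99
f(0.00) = 40.00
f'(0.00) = 27.00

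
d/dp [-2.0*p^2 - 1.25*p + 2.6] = -4.0*p - 1.25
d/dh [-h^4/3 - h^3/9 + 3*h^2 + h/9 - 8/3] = -4*h^3/3 - h^2/3 + 6*h + 1/9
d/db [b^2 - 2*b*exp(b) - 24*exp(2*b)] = -2*b*exp(b) + 2*b - 48*exp(2*b) - 2*exp(b)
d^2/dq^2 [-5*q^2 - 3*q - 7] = -10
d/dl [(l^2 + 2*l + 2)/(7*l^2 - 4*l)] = 2*(-9*l^2 - 14*l + 4)/(l^2*(49*l^2 - 56*l + 16))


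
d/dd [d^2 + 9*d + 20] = 2*d + 9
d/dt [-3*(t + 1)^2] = -6*t - 6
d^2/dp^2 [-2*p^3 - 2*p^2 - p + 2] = -12*p - 4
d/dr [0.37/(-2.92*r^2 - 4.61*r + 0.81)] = (2.1608*r + 1.7057)/(2.92*r^2 + 4.61*r - 0.81)^2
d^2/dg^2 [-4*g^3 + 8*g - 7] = -24*g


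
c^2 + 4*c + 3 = (c + 1)*(c + 3)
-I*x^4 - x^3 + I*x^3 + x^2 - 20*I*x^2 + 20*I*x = x*(x - 5*I)*(x + 4*I)*(-I*x + I)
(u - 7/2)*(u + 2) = u^2 - 3*u/2 - 7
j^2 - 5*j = j*(j - 5)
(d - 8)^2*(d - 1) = d^3 - 17*d^2 + 80*d - 64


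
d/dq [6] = 0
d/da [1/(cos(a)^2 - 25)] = 2*sin(a)*cos(a)/(cos(a)^2 - 25)^2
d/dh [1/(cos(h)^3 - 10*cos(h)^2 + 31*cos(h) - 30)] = (3*cos(h)^2 - 20*cos(h) + 31)*sin(h)/(cos(h)^3 - 10*cos(h)^2 + 31*cos(h) - 30)^2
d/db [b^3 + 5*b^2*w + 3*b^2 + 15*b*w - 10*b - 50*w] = 3*b^2 + 10*b*w + 6*b + 15*w - 10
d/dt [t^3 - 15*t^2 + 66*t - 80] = 3*t^2 - 30*t + 66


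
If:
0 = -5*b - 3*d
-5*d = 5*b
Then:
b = 0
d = 0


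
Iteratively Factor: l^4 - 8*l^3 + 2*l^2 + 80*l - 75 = (l + 3)*(l^3 - 11*l^2 + 35*l - 25) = (l - 5)*(l + 3)*(l^2 - 6*l + 5) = (l - 5)*(l - 1)*(l + 3)*(l - 5)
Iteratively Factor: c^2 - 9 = (c + 3)*(c - 3)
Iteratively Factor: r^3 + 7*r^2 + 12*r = (r + 3)*(r^2 + 4*r) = (r + 3)*(r + 4)*(r)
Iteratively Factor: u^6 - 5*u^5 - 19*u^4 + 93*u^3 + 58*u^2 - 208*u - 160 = (u - 2)*(u^5 - 3*u^4 - 25*u^3 + 43*u^2 + 144*u + 80) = (u - 2)*(u + 1)*(u^4 - 4*u^3 - 21*u^2 + 64*u + 80) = (u - 2)*(u + 1)*(u + 4)*(u^3 - 8*u^2 + 11*u + 20) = (u - 5)*(u - 2)*(u + 1)*(u + 4)*(u^2 - 3*u - 4) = (u - 5)*(u - 4)*(u - 2)*(u + 1)*(u + 4)*(u + 1)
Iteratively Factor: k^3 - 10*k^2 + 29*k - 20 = (k - 1)*(k^2 - 9*k + 20) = (k - 5)*(k - 1)*(k - 4)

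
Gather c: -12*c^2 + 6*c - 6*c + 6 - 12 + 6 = -12*c^2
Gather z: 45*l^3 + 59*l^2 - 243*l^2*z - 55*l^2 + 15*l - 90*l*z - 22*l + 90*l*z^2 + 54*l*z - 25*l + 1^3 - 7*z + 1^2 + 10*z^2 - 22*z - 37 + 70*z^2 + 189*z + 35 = 45*l^3 + 4*l^2 - 32*l + z^2*(90*l + 80) + z*(-243*l^2 - 36*l + 160)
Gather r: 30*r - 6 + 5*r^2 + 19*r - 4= 5*r^2 + 49*r - 10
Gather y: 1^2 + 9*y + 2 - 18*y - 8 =-9*y - 5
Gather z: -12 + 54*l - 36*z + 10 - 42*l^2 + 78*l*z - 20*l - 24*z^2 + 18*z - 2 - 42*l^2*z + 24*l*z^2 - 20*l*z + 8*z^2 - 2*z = -42*l^2 + 34*l + z^2*(24*l - 16) + z*(-42*l^2 + 58*l - 20) - 4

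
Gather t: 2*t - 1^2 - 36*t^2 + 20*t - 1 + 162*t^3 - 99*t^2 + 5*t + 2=162*t^3 - 135*t^2 + 27*t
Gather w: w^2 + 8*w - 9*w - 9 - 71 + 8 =w^2 - w - 72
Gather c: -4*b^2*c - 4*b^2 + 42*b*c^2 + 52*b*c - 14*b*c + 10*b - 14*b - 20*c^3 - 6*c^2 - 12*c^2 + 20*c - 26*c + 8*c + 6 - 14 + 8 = -4*b^2 - 4*b - 20*c^3 + c^2*(42*b - 18) + c*(-4*b^2 + 38*b + 2)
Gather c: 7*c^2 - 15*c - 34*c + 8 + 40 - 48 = 7*c^2 - 49*c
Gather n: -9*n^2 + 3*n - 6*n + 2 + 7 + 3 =-9*n^2 - 3*n + 12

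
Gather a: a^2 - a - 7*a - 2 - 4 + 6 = a^2 - 8*a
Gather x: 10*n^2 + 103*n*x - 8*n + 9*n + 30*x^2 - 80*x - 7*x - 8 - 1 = 10*n^2 + n + 30*x^2 + x*(103*n - 87) - 9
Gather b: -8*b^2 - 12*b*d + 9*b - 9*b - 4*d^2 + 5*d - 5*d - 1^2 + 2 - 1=-8*b^2 - 12*b*d - 4*d^2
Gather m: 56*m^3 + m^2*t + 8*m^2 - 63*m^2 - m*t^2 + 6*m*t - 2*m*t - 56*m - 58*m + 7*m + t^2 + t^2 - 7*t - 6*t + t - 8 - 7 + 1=56*m^3 + m^2*(t - 55) + m*(-t^2 + 4*t - 107) + 2*t^2 - 12*t - 14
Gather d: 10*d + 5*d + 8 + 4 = 15*d + 12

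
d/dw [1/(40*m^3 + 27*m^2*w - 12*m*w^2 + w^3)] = 3*(-9*m^2 + 8*m*w - w^2)/(40*m^3 + 27*m^2*w - 12*m*w^2 + w^3)^2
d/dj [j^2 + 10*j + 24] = 2*j + 10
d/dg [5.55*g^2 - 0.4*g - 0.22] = 11.1*g - 0.4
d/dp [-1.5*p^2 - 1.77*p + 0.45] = -3.0*p - 1.77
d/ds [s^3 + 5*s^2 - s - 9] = 3*s^2 + 10*s - 1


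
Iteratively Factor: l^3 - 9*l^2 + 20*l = (l - 4)*(l^2 - 5*l) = l*(l - 4)*(l - 5)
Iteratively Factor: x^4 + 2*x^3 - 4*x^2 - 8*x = (x + 2)*(x^3 - 4*x) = (x - 2)*(x + 2)*(x^2 + 2*x) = (x - 2)*(x + 2)^2*(x)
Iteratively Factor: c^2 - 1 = (c + 1)*(c - 1)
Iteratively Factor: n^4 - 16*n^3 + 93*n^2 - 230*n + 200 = (n - 5)*(n^3 - 11*n^2 + 38*n - 40) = (n - 5)*(n - 2)*(n^2 - 9*n + 20) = (n - 5)*(n - 4)*(n - 2)*(n - 5)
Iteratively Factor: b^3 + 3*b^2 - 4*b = (b)*(b^2 + 3*b - 4) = b*(b + 4)*(b - 1)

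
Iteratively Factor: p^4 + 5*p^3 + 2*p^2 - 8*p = (p + 4)*(p^3 + p^2 - 2*p) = (p + 2)*(p + 4)*(p^2 - p) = p*(p + 2)*(p + 4)*(p - 1)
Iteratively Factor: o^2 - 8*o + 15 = (o - 3)*(o - 5)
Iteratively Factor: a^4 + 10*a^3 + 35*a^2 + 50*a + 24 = (a + 4)*(a^3 + 6*a^2 + 11*a + 6) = (a + 2)*(a + 4)*(a^2 + 4*a + 3) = (a + 1)*(a + 2)*(a + 4)*(a + 3)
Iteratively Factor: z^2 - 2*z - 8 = (z + 2)*(z - 4)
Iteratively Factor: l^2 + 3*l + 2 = (l + 2)*(l + 1)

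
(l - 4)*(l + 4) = l^2 - 16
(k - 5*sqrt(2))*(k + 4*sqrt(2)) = k^2 - sqrt(2)*k - 40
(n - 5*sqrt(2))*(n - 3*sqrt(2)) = n^2 - 8*sqrt(2)*n + 30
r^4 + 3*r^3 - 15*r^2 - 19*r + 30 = (r - 3)*(r - 1)*(r + 2)*(r + 5)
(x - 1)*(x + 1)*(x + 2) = x^3 + 2*x^2 - x - 2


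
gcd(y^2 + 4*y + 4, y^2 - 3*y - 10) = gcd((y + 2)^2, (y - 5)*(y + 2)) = y + 2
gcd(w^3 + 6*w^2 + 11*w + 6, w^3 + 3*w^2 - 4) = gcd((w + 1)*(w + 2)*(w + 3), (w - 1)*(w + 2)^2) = w + 2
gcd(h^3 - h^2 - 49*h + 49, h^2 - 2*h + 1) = h - 1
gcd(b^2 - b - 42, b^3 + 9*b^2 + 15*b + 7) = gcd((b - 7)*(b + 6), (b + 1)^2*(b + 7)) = 1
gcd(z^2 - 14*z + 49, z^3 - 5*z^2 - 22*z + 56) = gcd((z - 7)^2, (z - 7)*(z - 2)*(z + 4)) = z - 7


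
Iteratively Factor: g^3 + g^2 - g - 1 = (g + 1)*(g^2 - 1) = (g - 1)*(g + 1)*(g + 1)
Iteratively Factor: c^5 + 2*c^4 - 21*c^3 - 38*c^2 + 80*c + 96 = (c + 3)*(c^4 - c^3 - 18*c^2 + 16*c + 32) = (c - 2)*(c + 3)*(c^3 + c^2 - 16*c - 16) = (c - 2)*(c + 3)*(c + 4)*(c^2 - 3*c - 4) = (c - 2)*(c + 1)*(c + 3)*(c + 4)*(c - 4)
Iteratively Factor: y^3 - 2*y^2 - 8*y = (y + 2)*(y^2 - 4*y) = (y - 4)*(y + 2)*(y)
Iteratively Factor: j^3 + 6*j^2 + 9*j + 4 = (j + 1)*(j^2 + 5*j + 4) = (j + 1)^2*(j + 4)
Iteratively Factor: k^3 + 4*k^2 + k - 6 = (k + 2)*(k^2 + 2*k - 3) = (k + 2)*(k + 3)*(k - 1)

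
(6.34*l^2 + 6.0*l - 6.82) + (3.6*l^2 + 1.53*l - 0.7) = 9.94*l^2 + 7.53*l - 7.52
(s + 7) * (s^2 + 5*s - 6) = s^3 + 12*s^2 + 29*s - 42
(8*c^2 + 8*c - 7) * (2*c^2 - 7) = 16*c^4 + 16*c^3 - 70*c^2 - 56*c + 49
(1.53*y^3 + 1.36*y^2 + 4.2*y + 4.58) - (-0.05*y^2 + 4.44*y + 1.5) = 1.53*y^3 + 1.41*y^2 - 0.24*y + 3.08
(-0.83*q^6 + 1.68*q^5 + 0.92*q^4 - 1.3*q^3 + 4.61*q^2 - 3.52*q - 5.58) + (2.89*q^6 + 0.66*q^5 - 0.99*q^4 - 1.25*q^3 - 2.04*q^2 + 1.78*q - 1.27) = 2.06*q^6 + 2.34*q^5 - 0.07*q^4 - 2.55*q^3 + 2.57*q^2 - 1.74*q - 6.85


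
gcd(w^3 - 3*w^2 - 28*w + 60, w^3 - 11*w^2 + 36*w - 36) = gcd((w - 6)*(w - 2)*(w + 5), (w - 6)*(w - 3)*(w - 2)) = w^2 - 8*w + 12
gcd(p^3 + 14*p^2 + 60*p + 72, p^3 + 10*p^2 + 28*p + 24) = p^2 + 8*p + 12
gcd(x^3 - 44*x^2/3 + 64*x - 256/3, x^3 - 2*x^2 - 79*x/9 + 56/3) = x - 8/3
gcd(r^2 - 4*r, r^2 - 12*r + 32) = r - 4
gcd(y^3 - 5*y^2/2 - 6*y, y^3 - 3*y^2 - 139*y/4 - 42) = y + 3/2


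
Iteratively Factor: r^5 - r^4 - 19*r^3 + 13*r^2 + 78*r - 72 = (r + 3)*(r^4 - 4*r^3 - 7*r^2 + 34*r - 24) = (r + 3)^2*(r^3 - 7*r^2 + 14*r - 8) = (r - 4)*(r + 3)^2*(r^2 - 3*r + 2) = (r - 4)*(r - 2)*(r + 3)^2*(r - 1)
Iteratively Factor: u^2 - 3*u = (u)*(u - 3)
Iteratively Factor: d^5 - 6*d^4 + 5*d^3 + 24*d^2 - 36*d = (d)*(d^4 - 6*d^3 + 5*d^2 + 24*d - 36) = d*(d - 2)*(d^3 - 4*d^2 - 3*d + 18) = d*(d - 3)*(d - 2)*(d^2 - d - 6) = d*(d - 3)*(d - 2)*(d + 2)*(d - 3)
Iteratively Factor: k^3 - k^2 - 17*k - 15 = (k - 5)*(k^2 + 4*k + 3) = (k - 5)*(k + 3)*(k + 1)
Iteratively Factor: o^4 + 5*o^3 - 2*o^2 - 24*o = (o)*(o^3 + 5*o^2 - 2*o - 24) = o*(o + 3)*(o^2 + 2*o - 8) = o*(o - 2)*(o + 3)*(o + 4)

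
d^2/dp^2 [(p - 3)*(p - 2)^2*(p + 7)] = 12*p^2 - 66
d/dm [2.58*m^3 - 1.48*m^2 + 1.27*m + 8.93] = 7.74*m^2 - 2.96*m + 1.27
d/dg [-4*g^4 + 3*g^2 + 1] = -16*g^3 + 6*g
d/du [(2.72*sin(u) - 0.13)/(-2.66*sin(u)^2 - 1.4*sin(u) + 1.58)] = (7.2352*sin(u)^2 - 0.6916*sin(u) + 4.1156)*cos(u)/(7.0756*sin(u)^4 + 7.448*sin(u)^3 - 6.4456*sin(u)^2 - 4.424*sin(u) + 2.4964)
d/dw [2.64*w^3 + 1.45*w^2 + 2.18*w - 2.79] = 7.92*w^2 + 2.9*w + 2.18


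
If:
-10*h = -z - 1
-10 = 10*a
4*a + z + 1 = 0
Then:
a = -1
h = 2/5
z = 3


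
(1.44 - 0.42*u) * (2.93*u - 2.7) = -1.2306*u^2 + 5.3532*u - 3.888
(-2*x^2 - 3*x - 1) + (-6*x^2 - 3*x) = -8*x^2 - 6*x - 1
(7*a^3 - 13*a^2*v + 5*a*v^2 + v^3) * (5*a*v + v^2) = 35*a^4*v - 58*a^3*v^2 + 12*a^2*v^3 + 10*a*v^4 + v^5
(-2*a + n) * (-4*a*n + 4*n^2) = 8*a^2*n - 12*a*n^2 + 4*n^3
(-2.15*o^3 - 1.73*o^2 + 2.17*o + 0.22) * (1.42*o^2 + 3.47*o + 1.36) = -3.053*o^5 - 9.9171*o^4 - 5.8457*o^3 + 5.4895*o^2 + 3.7146*o + 0.2992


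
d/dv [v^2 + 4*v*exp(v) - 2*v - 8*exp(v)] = 4*v*exp(v) + 2*v - 4*exp(v) - 2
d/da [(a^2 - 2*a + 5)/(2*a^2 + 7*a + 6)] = (11*a^2 - 8*a - 47)/(4*a^4 + 28*a^3 + 73*a^2 + 84*a + 36)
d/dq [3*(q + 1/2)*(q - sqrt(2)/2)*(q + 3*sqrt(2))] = 9*q^2 + 3*q + 15*sqrt(2)*q - 9 + 15*sqrt(2)/4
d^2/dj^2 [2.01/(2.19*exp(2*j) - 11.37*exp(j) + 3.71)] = ((22.8537 - 17.6076*exp(j))*(2.19*exp(2*j) - 11.37*exp(j) + 3.71) + 2.01*(4.38*exp(j) - 11.37)*(8.76*exp(j) - 22.74)*exp(j))*exp(j)/(2.19*exp(2*j) - 11.37*exp(j) + 3.71)^3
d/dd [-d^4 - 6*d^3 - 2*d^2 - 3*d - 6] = -4*d^3 - 18*d^2 - 4*d - 3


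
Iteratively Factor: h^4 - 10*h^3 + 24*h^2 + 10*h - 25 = (h + 1)*(h^3 - 11*h^2 + 35*h - 25) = (h - 1)*(h + 1)*(h^2 - 10*h + 25) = (h - 5)*(h - 1)*(h + 1)*(h - 5)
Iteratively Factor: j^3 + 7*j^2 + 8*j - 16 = (j + 4)*(j^2 + 3*j - 4) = (j - 1)*(j + 4)*(j + 4)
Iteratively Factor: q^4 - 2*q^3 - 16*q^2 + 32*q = (q - 4)*(q^3 + 2*q^2 - 8*q) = (q - 4)*(q + 4)*(q^2 - 2*q) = q*(q - 4)*(q + 4)*(q - 2)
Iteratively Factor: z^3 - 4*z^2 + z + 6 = (z - 3)*(z^2 - z - 2) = (z - 3)*(z + 1)*(z - 2)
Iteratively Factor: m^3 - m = (m + 1)*(m^2 - m) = (m - 1)*(m + 1)*(m)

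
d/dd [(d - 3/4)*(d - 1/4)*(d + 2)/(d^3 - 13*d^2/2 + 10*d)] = 3*(-80*d^4 + 252*d^3 - 31*d^2 + 52*d - 40)/(8*d^2*(4*d^4 - 52*d^3 + 249*d^2 - 520*d + 400))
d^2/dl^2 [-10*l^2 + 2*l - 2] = -20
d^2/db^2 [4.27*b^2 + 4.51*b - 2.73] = 8.54000000000000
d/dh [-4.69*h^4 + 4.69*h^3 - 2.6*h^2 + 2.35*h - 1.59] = -18.76*h^3 + 14.07*h^2 - 5.2*h + 2.35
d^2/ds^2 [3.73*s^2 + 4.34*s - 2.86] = 7.46000000000000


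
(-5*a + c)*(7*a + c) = -35*a^2 + 2*a*c + c^2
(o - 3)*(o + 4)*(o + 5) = o^3 + 6*o^2 - 7*o - 60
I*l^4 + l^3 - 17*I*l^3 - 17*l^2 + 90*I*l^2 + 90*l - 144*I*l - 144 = (l - 8)*(l - 6)*(l - 3)*(I*l + 1)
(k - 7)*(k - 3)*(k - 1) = k^3 - 11*k^2 + 31*k - 21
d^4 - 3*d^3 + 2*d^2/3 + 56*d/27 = d*(d - 7/3)*(d - 4/3)*(d + 2/3)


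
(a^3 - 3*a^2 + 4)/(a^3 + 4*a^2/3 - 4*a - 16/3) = 3*(a^2 - a - 2)/(3*a^2 + 10*a + 8)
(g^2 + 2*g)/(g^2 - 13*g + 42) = g*(g + 2)/(g^2 - 13*g + 42)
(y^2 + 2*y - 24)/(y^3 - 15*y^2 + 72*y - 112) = (y + 6)/(y^2 - 11*y + 28)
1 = 1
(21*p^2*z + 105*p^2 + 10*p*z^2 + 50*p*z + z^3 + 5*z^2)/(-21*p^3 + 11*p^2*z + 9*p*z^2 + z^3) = (z + 5)/(-p + z)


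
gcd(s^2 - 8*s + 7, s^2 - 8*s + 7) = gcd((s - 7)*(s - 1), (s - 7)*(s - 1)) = s^2 - 8*s + 7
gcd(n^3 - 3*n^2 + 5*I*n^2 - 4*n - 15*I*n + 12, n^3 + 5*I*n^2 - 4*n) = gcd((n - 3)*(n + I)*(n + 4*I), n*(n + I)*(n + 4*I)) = n^2 + 5*I*n - 4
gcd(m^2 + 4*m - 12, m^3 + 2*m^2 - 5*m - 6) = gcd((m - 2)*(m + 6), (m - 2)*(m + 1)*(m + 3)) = m - 2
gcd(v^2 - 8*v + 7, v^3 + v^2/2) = 1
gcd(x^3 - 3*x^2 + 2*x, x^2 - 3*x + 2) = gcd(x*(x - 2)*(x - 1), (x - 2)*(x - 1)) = x^2 - 3*x + 2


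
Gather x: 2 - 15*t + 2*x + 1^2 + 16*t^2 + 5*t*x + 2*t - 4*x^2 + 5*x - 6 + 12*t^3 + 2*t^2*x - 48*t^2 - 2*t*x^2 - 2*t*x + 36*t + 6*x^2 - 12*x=12*t^3 - 32*t^2 + 23*t + x^2*(2 - 2*t) + x*(2*t^2 + 3*t - 5) - 3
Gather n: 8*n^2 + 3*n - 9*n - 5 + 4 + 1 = 8*n^2 - 6*n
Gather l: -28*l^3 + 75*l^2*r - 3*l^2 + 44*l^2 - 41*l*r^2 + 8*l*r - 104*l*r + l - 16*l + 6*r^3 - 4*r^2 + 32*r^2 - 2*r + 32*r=-28*l^3 + l^2*(75*r + 41) + l*(-41*r^2 - 96*r - 15) + 6*r^3 + 28*r^2 + 30*r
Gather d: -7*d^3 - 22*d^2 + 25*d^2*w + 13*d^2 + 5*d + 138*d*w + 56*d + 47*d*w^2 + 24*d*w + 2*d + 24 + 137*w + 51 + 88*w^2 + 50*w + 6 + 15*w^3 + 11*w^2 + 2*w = -7*d^3 + d^2*(25*w - 9) + d*(47*w^2 + 162*w + 63) + 15*w^3 + 99*w^2 + 189*w + 81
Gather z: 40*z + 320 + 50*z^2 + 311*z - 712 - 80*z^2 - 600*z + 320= -30*z^2 - 249*z - 72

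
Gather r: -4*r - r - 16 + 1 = -5*r - 15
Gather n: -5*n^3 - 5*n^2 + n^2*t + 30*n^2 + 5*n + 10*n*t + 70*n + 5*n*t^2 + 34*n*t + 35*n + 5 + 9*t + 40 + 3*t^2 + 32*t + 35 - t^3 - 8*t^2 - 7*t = -5*n^3 + n^2*(t + 25) + n*(5*t^2 + 44*t + 110) - t^3 - 5*t^2 + 34*t + 80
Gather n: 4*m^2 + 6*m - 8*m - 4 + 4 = 4*m^2 - 2*m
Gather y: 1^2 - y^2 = 1 - y^2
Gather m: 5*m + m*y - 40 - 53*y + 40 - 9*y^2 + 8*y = m*(y + 5) - 9*y^2 - 45*y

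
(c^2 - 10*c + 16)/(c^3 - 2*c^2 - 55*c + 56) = (c - 2)/(c^2 + 6*c - 7)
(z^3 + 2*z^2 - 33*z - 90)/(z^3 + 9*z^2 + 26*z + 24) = (z^2 - z - 30)/(z^2 + 6*z + 8)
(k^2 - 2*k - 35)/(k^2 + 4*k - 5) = (k - 7)/(k - 1)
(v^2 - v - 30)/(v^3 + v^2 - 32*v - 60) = 1/(v + 2)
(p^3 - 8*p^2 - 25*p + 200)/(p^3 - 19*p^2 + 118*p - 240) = (p + 5)/(p - 6)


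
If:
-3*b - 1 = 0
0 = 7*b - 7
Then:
No Solution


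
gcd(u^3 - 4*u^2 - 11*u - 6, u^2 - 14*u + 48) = u - 6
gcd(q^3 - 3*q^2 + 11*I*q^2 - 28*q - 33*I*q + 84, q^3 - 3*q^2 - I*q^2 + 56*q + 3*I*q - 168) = q^2 + q*(-3 + 7*I) - 21*I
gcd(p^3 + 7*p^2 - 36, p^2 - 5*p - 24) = p + 3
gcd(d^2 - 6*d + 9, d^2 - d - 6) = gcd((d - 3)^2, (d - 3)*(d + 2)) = d - 3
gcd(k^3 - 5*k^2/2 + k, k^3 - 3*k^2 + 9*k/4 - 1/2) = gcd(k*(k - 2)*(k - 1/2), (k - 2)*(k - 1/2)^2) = k^2 - 5*k/2 + 1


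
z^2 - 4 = (z - 2)*(z + 2)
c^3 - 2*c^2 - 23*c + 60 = (c - 4)*(c - 3)*(c + 5)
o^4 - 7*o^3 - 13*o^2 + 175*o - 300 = (o - 5)*(o - 4)*(o - 3)*(o + 5)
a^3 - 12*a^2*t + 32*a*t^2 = a*(a - 8*t)*(a - 4*t)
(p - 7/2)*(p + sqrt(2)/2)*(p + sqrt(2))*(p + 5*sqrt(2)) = p^4 - 7*p^3/2 + 13*sqrt(2)*p^3/2 - 91*sqrt(2)*p^2/4 + 16*p^2 - 56*p + 5*sqrt(2)*p - 35*sqrt(2)/2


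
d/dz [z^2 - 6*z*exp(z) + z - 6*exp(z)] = -6*z*exp(z) + 2*z - 12*exp(z) + 1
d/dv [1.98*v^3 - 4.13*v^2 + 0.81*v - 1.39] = 5.94*v^2 - 8.26*v + 0.81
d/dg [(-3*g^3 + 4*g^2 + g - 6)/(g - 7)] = (-6*g^3 + 67*g^2 - 56*g - 1)/(g^2 - 14*g + 49)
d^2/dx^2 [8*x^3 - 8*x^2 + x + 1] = 48*x - 16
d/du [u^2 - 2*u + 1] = 2*u - 2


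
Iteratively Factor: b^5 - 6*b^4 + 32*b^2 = (b - 4)*(b^4 - 2*b^3 - 8*b^2) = (b - 4)*(b + 2)*(b^3 - 4*b^2) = (b - 4)^2*(b + 2)*(b^2) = b*(b - 4)^2*(b + 2)*(b)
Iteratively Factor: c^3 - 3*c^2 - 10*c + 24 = (c - 2)*(c^2 - c - 12) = (c - 2)*(c + 3)*(c - 4)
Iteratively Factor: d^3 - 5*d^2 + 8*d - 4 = (d - 2)*(d^2 - 3*d + 2) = (d - 2)*(d - 1)*(d - 2)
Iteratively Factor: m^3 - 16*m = (m + 4)*(m^2 - 4*m) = m*(m + 4)*(m - 4)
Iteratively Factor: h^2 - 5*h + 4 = (h - 1)*(h - 4)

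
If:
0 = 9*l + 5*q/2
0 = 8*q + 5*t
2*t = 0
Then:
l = 0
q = 0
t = 0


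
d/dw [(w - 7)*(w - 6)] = 2*w - 13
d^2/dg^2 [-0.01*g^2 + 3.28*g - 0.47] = -0.0200000000000000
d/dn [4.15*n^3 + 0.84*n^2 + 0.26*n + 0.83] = 12.45*n^2 + 1.68*n + 0.26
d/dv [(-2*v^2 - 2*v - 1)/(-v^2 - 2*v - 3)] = 2*(v^2 + 5*v + 2)/(v^4 + 4*v^3 + 10*v^2 + 12*v + 9)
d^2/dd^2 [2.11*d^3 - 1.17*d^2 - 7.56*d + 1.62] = 12.66*d - 2.34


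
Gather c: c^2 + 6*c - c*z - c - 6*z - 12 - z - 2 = c^2 + c*(5 - z) - 7*z - 14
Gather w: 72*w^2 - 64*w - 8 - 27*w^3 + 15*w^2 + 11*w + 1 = -27*w^3 + 87*w^2 - 53*w - 7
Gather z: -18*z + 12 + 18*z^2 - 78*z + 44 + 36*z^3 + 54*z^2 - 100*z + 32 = 36*z^3 + 72*z^2 - 196*z + 88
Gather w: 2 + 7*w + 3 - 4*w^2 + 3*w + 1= -4*w^2 + 10*w + 6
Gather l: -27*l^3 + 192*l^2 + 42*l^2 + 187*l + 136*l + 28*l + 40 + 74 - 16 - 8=-27*l^3 + 234*l^2 + 351*l + 90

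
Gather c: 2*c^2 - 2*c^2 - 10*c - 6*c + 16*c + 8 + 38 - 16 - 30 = 0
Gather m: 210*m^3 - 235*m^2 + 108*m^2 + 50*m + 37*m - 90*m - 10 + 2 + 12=210*m^3 - 127*m^2 - 3*m + 4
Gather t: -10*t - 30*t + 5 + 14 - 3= 16 - 40*t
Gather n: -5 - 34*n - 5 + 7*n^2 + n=7*n^2 - 33*n - 10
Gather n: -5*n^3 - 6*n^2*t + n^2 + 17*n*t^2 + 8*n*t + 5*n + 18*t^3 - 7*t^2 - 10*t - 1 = -5*n^3 + n^2*(1 - 6*t) + n*(17*t^2 + 8*t + 5) + 18*t^3 - 7*t^2 - 10*t - 1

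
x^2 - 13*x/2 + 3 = (x - 6)*(x - 1/2)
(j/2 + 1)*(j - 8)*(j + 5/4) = j^3/2 - 19*j^2/8 - 47*j/4 - 10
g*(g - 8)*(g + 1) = g^3 - 7*g^2 - 8*g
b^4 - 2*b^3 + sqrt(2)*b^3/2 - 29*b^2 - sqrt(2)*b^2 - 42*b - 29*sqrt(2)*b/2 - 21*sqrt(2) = (b - 7)*(b + 2)*(b + 3)*(b + sqrt(2)/2)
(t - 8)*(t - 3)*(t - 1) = t^3 - 12*t^2 + 35*t - 24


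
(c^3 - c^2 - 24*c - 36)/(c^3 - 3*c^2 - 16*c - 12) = (c + 3)/(c + 1)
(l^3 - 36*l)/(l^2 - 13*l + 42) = l*(l + 6)/(l - 7)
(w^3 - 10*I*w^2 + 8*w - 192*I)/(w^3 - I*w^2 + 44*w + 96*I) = (w - 6*I)/(w + 3*I)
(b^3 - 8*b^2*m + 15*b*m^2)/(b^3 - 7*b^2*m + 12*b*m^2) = (b - 5*m)/(b - 4*m)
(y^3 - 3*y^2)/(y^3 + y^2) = (y - 3)/(y + 1)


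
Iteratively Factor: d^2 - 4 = (d + 2)*(d - 2)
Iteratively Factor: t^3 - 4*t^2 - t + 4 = (t - 1)*(t^2 - 3*t - 4) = (t - 4)*(t - 1)*(t + 1)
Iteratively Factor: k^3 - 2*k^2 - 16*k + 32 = (k - 2)*(k^2 - 16) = (k - 2)*(k + 4)*(k - 4)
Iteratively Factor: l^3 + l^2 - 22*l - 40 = (l - 5)*(l^2 + 6*l + 8) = (l - 5)*(l + 4)*(l + 2)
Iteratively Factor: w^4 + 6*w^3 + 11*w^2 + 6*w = (w + 1)*(w^3 + 5*w^2 + 6*w) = (w + 1)*(w + 2)*(w^2 + 3*w) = w*(w + 1)*(w + 2)*(w + 3)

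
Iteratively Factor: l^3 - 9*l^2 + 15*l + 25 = (l - 5)*(l^2 - 4*l - 5) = (l - 5)*(l + 1)*(l - 5)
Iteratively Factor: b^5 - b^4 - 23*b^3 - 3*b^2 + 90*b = (b + 3)*(b^4 - 4*b^3 - 11*b^2 + 30*b) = (b + 3)^2*(b^3 - 7*b^2 + 10*b) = (b - 5)*(b + 3)^2*(b^2 - 2*b) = b*(b - 5)*(b + 3)^2*(b - 2)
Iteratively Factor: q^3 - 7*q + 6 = (q + 3)*(q^2 - 3*q + 2) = (q - 2)*(q + 3)*(q - 1)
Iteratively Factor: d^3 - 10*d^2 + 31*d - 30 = (d - 2)*(d^2 - 8*d + 15) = (d - 5)*(d - 2)*(d - 3)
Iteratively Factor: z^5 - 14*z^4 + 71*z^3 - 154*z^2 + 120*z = (z - 3)*(z^4 - 11*z^3 + 38*z^2 - 40*z) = (z - 5)*(z - 3)*(z^3 - 6*z^2 + 8*z) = z*(z - 5)*(z - 3)*(z^2 - 6*z + 8) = z*(z - 5)*(z - 3)*(z - 2)*(z - 4)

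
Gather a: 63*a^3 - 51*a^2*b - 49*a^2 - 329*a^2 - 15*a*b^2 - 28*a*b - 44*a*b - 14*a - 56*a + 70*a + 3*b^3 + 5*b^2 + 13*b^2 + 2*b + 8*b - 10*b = 63*a^3 + a^2*(-51*b - 378) + a*(-15*b^2 - 72*b) + 3*b^3 + 18*b^2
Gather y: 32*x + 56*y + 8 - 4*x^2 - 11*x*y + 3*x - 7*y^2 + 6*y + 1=-4*x^2 + 35*x - 7*y^2 + y*(62 - 11*x) + 9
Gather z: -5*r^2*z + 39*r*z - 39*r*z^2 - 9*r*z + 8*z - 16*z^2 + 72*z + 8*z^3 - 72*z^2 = 8*z^3 + z^2*(-39*r - 88) + z*(-5*r^2 + 30*r + 80)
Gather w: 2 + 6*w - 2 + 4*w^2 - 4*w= 4*w^2 + 2*w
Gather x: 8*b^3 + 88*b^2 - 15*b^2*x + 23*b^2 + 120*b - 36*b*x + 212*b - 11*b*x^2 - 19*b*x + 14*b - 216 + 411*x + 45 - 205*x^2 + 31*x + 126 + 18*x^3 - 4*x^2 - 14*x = 8*b^3 + 111*b^2 + 346*b + 18*x^3 + x^2*(-11*b - 209) + x*(-15*b^2 - 55*b + 428) - 45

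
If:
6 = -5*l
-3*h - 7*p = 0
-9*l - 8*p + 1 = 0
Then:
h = -413/120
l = -6/5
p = 59/40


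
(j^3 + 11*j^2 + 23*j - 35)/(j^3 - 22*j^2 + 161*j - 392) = (j^3 + 11*j^2 + 23*j - 35)/(j^3 - 22*j^2 + 161*j - 392)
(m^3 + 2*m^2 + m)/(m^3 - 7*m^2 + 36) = m*(m^2 + 2*m + 1)/(m^3 - 7*m^2 + 36)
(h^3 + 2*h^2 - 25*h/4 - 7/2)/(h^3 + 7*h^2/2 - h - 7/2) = (h^2 - 3*h/2 - 1)/(h^2 - 1)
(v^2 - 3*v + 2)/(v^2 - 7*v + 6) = (v - 2)/(v - 6)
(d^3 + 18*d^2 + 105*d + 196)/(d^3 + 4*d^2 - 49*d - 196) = (d + 7)/(d - 7)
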